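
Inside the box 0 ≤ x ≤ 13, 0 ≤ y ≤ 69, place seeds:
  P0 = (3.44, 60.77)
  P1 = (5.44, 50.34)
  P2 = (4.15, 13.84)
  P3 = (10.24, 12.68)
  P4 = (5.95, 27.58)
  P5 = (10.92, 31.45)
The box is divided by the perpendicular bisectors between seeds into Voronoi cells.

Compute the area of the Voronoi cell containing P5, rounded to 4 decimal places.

1. box [0,13]×[0,69]: [(0, 0) (13, 0) (13, 69) (0, 69)]
2. ⊥bis P5·P0 via (7.18,46.11): [(0, 44.2783) (0, 0) (13, 0) (13, 47.5948)]  |A|=597.1748
3. ⊥bis P5·P1 via (8.18,40.895): [(0, 38.522) (0, 0) (13, 0) (13, 42.2933)]  |A|=525.2992
4. ⊥bis P5·P2 via (7.535,22.645): [(0, 38.522) (0, 25.5418) (13, 20.544) (13, 42.2933)]  |A|=225.7416
5. ⊥bis P5·P3 via (10.58,22.065): [(0, 38.522) (0, 25.5418) (8.8838, 22.1264) (13, 21.9773) (13, 42.2933)]  |A|=222.7917
6. ⊥bis P5·P4 via (8.435,29.515): [(1.1596, 38.8584) (13, 23.6525) (13, 42.2933)]  |A|=110.3576
7. canonical 3-gon: [(1.1596, 38.8584) (13, 23.6525) (13, 42.2933)]
8. shoelace: 110.3576

Area of P5's cell: 110.3576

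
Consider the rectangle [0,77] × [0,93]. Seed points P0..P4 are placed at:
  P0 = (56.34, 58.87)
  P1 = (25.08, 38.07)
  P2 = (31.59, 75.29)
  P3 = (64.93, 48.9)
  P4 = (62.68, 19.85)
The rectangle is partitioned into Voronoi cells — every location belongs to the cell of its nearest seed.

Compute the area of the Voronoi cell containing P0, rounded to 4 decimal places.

Area of P0's cell: 1161.9080

1. box [0,77]×[0,93]: [(0, 0) (77, 0) (77, 93) (0, 93)]
2. ⊥bis P0·P1 via (40.71,48.47): [(72.9613, 0) (77, 0) (77, 93) (11.0803, 93)]  |A|=3253.0644
3. ⊥bis P0·P2 via (43.965,67.08): [(36.1576, 55.3118) (72.9613, 0) (77, 0) (77, 93) (61.1612, 93)]  |A|=2309.3345
4. ⊥bis P0·P3 via (60.635,53.885): [(36.1576, 55.3118) (45.6803, 41.0002) (77, 67.9848) (77, 93) (61.1612, 93)]  |A|=1161.908
5. ⊥bis P0·P4 via (59.51,39.36): [(36.1576, 55.3118) (45.6803, 41.0002) (77, 67.9848) (77, 93) (61.1612, 93)]  |A|=1161.908
6. canonical 5-gon: [(36.1576, 55.3118) (45.6803, 41.0002) (77, 67.9848) (77, 93) (61.1612, 93)]
7. shoelace: 1161.908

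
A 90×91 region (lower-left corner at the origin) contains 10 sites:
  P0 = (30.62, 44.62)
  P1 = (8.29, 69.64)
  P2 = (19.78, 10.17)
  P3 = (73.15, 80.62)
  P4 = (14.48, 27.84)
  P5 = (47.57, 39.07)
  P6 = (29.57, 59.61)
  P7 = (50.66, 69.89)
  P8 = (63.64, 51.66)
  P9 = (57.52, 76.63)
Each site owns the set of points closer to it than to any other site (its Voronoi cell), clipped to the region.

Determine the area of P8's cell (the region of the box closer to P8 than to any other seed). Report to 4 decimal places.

1. box [0,90]×[0,91]: [(0, 0) (90, 0) (90, 91) (0, 91)]
2. ⊥bis P8·P0 via (47.13,48.14): [(57.3936, 0) (90, 0) (90, 91) (37.9921, 91)]  |A|=3849.9498
3. ⊥bis P8·P1 via (35.965,60.65): [(41.0955, 76.4438) (57.3936, 0) (90, 0) (90, 91) (45.824, 91)]  |A|=3792.9488
4. ⊥bis P8·P2 via (41.71,30.915): [(41.0955, 76.4438) (53.448, 18.5065) (70.9545, 0) (90, 0) (90, 91) (45.824, 91)]  |A|=3667.4668
5. ⊥bis P8·P3 via (68.395,66.14): [(41.4025, 75.0039) (53.448, 18.5065) (70.9545, 0) (90, 0) (90, 59.0453)]  |A|=2532.0458
6. ⊥bis P8·P4 via (39.06,39.75): [(41.4025, 75.0039) (53.448, 18.5065) (70.9545, 0) (90, 0) (90, 59.0453)]  |A|=2532.0458
7. ⊥bis P8·P5 via (55.605,45.365): [(41.4025, 75.0039) (44.7742, 59.1896) (90, 1.4629) (90, 59.0453)]  |A|=1659.4701
8. ⊥bis P8·P6 via (46.605,55.635): [(50.4327, 72.0385) (46.8239, 56.5732) (90, 1.4629) (90, 59.0453)]  |A|=1572.4955
9. ⊥bis P8·P7 via (57.15,60.775): [(65.856, 66.9738) (48.4084, 54.5508) (90, 1.4629) (90, 59.0453)]  |A|=1416.6089
10. ⊥bis P8·P9 via (60.58,64.145): [(68.5338, 66.0944) (62.5671, 64.632) (48.4084, 54.5508) (90, 1.4629) (90, 59.0453)]  |A|=1412.0275
11. canonical 5-gon: [(68.5338, 66.0944) (62.5671, 64.632) (48.4084, 54.5508) (90, 1.4629) (90, 59.0453)]
12. shoelace: 1412.0275

Area of P8's cell: 1412.0275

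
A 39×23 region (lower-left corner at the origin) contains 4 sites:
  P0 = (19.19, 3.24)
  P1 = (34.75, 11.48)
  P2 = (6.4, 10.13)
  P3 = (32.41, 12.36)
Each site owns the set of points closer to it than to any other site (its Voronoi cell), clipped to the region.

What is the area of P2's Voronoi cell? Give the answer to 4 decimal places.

1. box [0,39]×[0,23]: [(0, 0) (39, 0) (39, 23) (0, 23)]
2. ⊥bis P2·P0 via (12.795,6.685): [(0, 0) (9.1938, 0) (21.5839, 23) (0, 23)]  |A|=353.9436
3. ⊥bis P2·P1 via (20.575,10.805): [(0, 0) (9.1938, 0) (20.1234, 20.2888) (19.9943, 23) (0, 23)]  |A|=351.7886
4. ⊥bis P2·P3 via (19.405,11.245): [(0, 0) (9.1938, 0) (18.8347, 17.8966) (18.3972, 23) (0, 23)]  |A|=345.8119
5. canonical 5-gon: [(0, 0) (9.1938, 0) (18.8347, 17.8966) (18.3972, 23) (0, 23)]
6. shoelace: 345.8119

Area of P2's cell: 345.8119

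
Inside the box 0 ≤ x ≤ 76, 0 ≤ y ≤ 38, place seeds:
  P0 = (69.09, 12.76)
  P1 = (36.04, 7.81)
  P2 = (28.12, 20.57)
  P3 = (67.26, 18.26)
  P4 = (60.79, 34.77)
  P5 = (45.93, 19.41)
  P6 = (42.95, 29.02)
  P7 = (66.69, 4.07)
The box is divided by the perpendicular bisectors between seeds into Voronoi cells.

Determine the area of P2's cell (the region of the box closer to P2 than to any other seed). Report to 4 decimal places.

Area of P2's cell: 1095.5737

1. box [0,76]×[0,38]: [(0, 0) (76, 0) (76, 38) (0, 38)]
2. ⊥bis P2·P0 via (48.605,16.665): [(0, 0) (45.4282, 0) (52.672, 38) (0, 38)]  |A|=1863.9044
3. ⊥bis P2·P1 via (32.08,14.19): [(0, 0) (9.2183, 0) (50.2875, 25.4912) (52.672, 38) (0, 38)]  |A|=1402.3876
4. ⊥bis P2·P3 via (47.69,19.415): [(0, 0) (9.2183, 0) (47.9635, 24.0487) (48.7869, 38) (0, 38)]  |A|=1362.4704
5. ⊥bis P2·P4 via (44.455,27.67): [(0, 0) (9.2183, 0) (46.44, 23.1031) (39.9651, 38) (0, 38)]  |A|=1286.5238
6. ⊥bis P2·P5 via (37.025,19.99): [(0, 0) (9.2183, 0) (36.8397, 17.1443) (38.198, 38) (0, 38)]  |A|=1177.2981
7. ⊥bis P2·P6 via (35.535,24.795): [(0, 0) (9.2183, 0) (36.8397, 17.1443) (37.153, 21.9553) (28.0109, 38) (0, 38)]  |A|=1095.5737
8. ⊥bis P2·P7 via (47.405,12.32): [(0, 0) (9.2183, 0) (36.8397, 17.1443) (37.153, 21.9553) (28.0109, 38) (0, 38)]  |A|=1095.5737
9. canonical 6-gon: [(0, 0) (9.2183, 0) (36.8397, 17.1443) (37.153, 21.9553) (28.0109, 38) (0, 38)]
10. shoelace: 1095.5737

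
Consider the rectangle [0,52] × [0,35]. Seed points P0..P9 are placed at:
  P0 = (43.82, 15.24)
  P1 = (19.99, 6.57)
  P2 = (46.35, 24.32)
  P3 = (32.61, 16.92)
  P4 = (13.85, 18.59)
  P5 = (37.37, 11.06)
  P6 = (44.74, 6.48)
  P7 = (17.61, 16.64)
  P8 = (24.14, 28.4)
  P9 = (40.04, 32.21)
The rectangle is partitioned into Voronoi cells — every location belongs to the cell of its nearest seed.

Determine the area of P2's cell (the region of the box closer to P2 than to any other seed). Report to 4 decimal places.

1. box [0,52]×[0,35]: [(0, 0) (52, 0) (52, 35) (0, 35)]
2. ⊥bis P2·P0 via (45.085,19.78): [(0, 32.3422) (52, 17.8532) (52, 35) (0, 35)]  |A|=514.9177
3. ⊥bis P2·P1 via (33.17,15.445): [(26.8249, 24.8679) (52, 17.8532) (52, 35) (20.0023, 35)]  |A|=377.9378
4. ⊥bis P2·P3 via (39.48,20.62): [(39.0227, 21.4692) (52, 17.8532) (52, 35) (31.7353, 35)]  |A|=248.3586
5. ⊥bis P2·P4 via (30.1,21.455): [(39.0227, 21.4692) (52, 17.8532) (52, 35) (31.7353, 35)]  |A|=248.3586
6. ⊥bis P2·P5 via (41.86,17.69): [(39.0227, 21.4692) (52, 17.8532) (52, 35) (31.7353, 35)]  |A|=248.3586
7. ⊥bis P2·P6 via (45.545,15.4): [(39.0227, 21.4692) (52, 17.8532) (52, 35) (31.7353, 35)]  |A|=248.3586
8. ⊥bis P2·P7 via (31.98,20.48): [(39.0227, 21.4692) (52, 17.8532) (52, 35) (31.7353, 35)]  |A|=248.3586
9. ⊥bis P2·P8 via (35.245,26.36): [(35.5359, 27.9433) (39.0227, 21.4692) (52, 17.8532) (52, 35) (36.8322, 35)]  |A|=230.3751
10. ⊥bis P2·P9 via (43.195,28.265): [(37.7206, 23.8868) (39.0227, 21.4692) (52, 17.8532) (52, 35) (51.6164, 35)]  |A|=137.8877
11. canonical 5-gon: [(37.7206, 23.8868) (39.0227, 21.4692) (52, 17.8532) (52, 35) (51.6164, 35)]
12. shoelace: 137.8877

Area of P2's cell: 137.8877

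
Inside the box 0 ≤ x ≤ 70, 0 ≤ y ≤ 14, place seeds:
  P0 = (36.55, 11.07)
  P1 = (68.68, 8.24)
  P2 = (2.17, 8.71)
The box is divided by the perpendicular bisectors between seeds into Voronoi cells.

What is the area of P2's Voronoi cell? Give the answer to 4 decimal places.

1. box [0,70]×[0,14]: [(0, 0) (70, 0) (70, 14) (0, 14)]
2. ⊥bis P2·P0 via (19.36,9.89): [(0, 0) (20.0389, 0) (19.0779, 14) (0, 14)]  |A|=273.8174
3. ⊥bis P2·P1 via (35.425,8.475): [(0, 0) (20.0389, 0) (19.0779, 14) (0, 14)]  |A|=273.8174
4. canonical 4-gon: [(0, 0) (20.0389, 0) (19.0779, 14) (0, 14)]
5. shoelace: 273.8174

Area of P2's cell: 273.8174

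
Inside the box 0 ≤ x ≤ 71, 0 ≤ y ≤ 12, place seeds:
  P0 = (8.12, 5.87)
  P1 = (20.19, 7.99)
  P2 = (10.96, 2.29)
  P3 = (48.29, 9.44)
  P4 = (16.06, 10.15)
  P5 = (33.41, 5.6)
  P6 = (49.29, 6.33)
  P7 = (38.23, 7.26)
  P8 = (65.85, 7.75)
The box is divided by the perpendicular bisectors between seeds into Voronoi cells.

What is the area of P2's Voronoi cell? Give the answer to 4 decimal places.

Area of P2's cell: 52.1716

1. box [0,71]×[0,12]: [(0, 0) (71, 0) (71, 12) (0, 12)]
2. ⊥bis P2·P0 via (9.54,4.08): [(4.3969, 0) (71, 0) (71, 12) (19.5237, 12)]  |A|=708.4766
3. ⊥bis P2·P1 via (15.575,5.14): [(14.03, 7.6419) (4.3969, 0) (18.7492, 0)]  |A|=54.8393
4. ⊥bis P2·P3 via (29.625,5.865): [(14.03, 7.6419) (4.3969, 0) (18.7492, 0)]  |A|=54.8393
5. ⊥bis P2·P4 via (13.51,6.22): [(15.8428, 4.7064) (12.8101, 6.6741) (4.3969, 0) (18.7492, 0)]  |A|=52.1716
6. ⊥bis P2·P5 via (22.185,3.945): [(15.8428, 4.7064) (12.8101, 6.6741) (4.3969, 0) (18.7492, 0)]  |A|=52.1716
7. ⊥bis P2·P6 via (30.125,4.31): [(15.8428, 4.7064) (12.8101, 6.6741) (4.3969, 0) (18.7492, 0)]  |A|=52.1716
8. ⊥bis P2·P7 via (24.595,4.775): [(15.8428, 4.7064) (12.8101, 6.6741) (4.3969, 0) (18.7492, 0)]  |A|=52.1716
9. ⊥bis P2·P8 via (38.405,5.02): [(15.8428, 4.7064) (12.8101, 6.6741) (4.3969, 0) (18.7492, 0)]  |A|=52.1716
10. canonical 4-gon: [(15.8428, 4.7064) (12.8101, 6.6741) (4.3969, 0) (18.7492, 0)]
11. shoelace: 52.1716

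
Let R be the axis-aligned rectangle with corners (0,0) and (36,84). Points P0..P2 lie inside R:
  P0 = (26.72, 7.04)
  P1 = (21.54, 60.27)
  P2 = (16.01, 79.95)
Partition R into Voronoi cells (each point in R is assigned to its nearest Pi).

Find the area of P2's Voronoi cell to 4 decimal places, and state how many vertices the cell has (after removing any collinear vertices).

Area of P2's cell: 507.8798 (4 vertices)

1. box [0,36]×[0,84]: [(0, 0) (36, 0) (36, 84) (0, 84)]
2. ⊥bis P2·P0 via (21.365,43.495): [(0, 40.3566) (36, 45.6448) (36, 84) (0, 84)]  |A|=1475.9747
3. ⊥bis P2·P1 via (18.775,70.11): [(0, 64.8343) (36, 74.9502) (36, 84) (0, 84)]  |A|=507.8798
4. canonical 4-gon: [(0, 64.8343) (36, 74.9502) (36, 84) (0, 84)]
5. shoelace: 507.8798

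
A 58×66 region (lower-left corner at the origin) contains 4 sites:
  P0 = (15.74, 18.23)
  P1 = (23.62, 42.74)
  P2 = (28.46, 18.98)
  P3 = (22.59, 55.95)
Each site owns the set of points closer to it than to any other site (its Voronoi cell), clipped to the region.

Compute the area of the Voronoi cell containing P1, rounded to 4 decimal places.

Area of P1's cell: 943.1874

1. box [0,58]×[0,66]: [(0, 0) (58, 0) (58, 66) (0, 66)]
2. ⊥bis P1·P0 via (19.68,30.485): [(0, 36.8121) (58, 18.1651) (58, 66) (0, 66)]  |A|=2233.6608
3. ⊥bis P1·P2 via (26.04,30.86): [(0, 36.8121) (21.4328, 29.9215) (58, 37.3704) (58, 66) (0, 66)]  |A|=1882.5183
4. ⊥bis P1·P3 via (23.105,49.345): [(0, 47.5435) (0, 36.8121) (21.4328, 29.9215) (58, 37.3704) (58, 52.0658)]  |A|=943.1874
5. canonical 5-gon: [(0, 47.5435) (0, 36.8121) (21.4328, 29.9215) (58, 37.3704) (58, 52.0658)]
6. shoelace: 943.1874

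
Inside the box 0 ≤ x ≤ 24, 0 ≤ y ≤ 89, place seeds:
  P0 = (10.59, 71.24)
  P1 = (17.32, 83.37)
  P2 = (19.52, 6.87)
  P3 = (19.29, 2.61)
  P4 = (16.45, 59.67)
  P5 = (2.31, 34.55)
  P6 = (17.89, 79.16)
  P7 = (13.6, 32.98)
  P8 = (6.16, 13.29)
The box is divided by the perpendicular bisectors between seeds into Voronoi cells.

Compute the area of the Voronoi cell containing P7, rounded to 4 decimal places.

1. box [0,24]×[0,89]: [(0, 0) (24, 0) (24, 89) (0, 89)]
2. ⊥bis P7·P0 via (12.095,52.11): [(0, 51.1585) (0, 0) (24, 0) (24, 53.0466)]  |A|=1250.4606
3. ⊥bis P7·P1 via (15.46,58.175): [(0, 51.1585) (0, 0) (24, 0) (24, 53.0466)]  |A|=1250.4606
4. ⊥bis P7·P2 via (16.56,19.925): [(0, 51.1585) (0, 16.1703) (24, 21.6119) (24, 53.0466)]  |A|=797.0743
5. ⊥bis P7·P3 via (16.445,17.795): [(0, 51.1585) (0, 16.1703) (24, 21.6119) (24, 53.0466)]  |A|=797.0743
6. ⊥bis P7·P4 via (15.025,46.325): [(0, 47.9294) (0, 16.1703) (24, 21.6119) (24, 45.3666)]  |A|=666.166
7. ⊥bis P7·P5 via (7.955,33.765): [(9.7795, 46.8851) (5.6876, 17.4599) (24, 21.6119) (24, 45.3666)]  |A|=429.831
8. ⊥bis P7·P6 via (15.745,56.07): [(9.7795, 46.8851) (5.6876, 17.4599) (24, 21.6119) (24, 45.3666)]  |A|=429.831
9. ⊥bis P7·P8 via (9.88,23.135): [(9.7795, 46.8851) (6.6467, 24.3567) (17.6945, 20.1822) (24, 21.6119) (24, 45.3666)]  |A|=389.7314
10. canonical 5-gon: [(9.7795, 46.8851) (6.6467, 24.3567) (17.6945, 20.1822) (24, 21.6119) (24, 45.3666)]
11. shoelace: 389.7314

Area of P7's cell: 389.7314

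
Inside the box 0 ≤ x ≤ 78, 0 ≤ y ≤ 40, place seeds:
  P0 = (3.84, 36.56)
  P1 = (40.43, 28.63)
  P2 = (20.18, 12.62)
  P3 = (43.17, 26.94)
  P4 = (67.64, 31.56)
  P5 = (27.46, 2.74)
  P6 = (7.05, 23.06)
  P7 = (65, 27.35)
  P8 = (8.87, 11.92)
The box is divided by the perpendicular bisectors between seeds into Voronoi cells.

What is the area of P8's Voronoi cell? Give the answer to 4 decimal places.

Area of P8's cell: 255.3415

1. box [0,78]×[0,40]: [(0, 0) (78, 0) (78, 40) (0, 40)]
2. ⊥bis P8·P0 via (6.355,24.24): [(0, 22.9427) (0, 0) (78, 0) (78, 38.8656)]  |A|=2410.5227
3. ⊥bis P8·P1 via (24.65,20.275): [(20.9709, 27.2237) (0, 22.9427) (0, 0) (35.385, 0)]  |A|=722.2189
4. ⊥bis P8·P2 via (14.525,12.27): [(13.6915, 25.7377) (0, 22.9427) (0, 0) (15.2844, 0)]  |A|=353.752
5. ⊥bis P8·P3 via (26.02,19.43): [(13.6915, 25.7377) (0, 22.9427) (0, 0) (15.2844, 0)]  |A|=353.752
6. ⊥bis P8·P4 via (38.255,21.74): [(13.6915, 25.7377) (0, 22.9427) (0, 0) (15.2844, 0)]  |A|=353.752
7. ⊥bis P8·P5 via (18.165,7.33): [(15.2021, 1.33) (13.6915, 25.7377) (0, 22.9427) (0, 0) (14.5453, 0)]  |A|=353.2606
8. ⊥bis P8·P6 via (7.96,17.49): [(15.2021, 1.33) (14.1394, 18.4996) (0, 16.1895) (0, 0) (14.5453, 0)]  |A|=255.3415
9. ⊥bis P8·P7 via (36.935,19.635): [(15.2021, 1.33) (14.1394, 18.4996) (0, 16.1895) (0, 0) (14.5453, 0)]  |A|=255.3415
10. canonical 5-gon: [(15.2021, 1.33) (14.1394, 18.4996) (0, 16.1895) (0, 0) (14.5453, 0)]
11. shoelace: 255.3415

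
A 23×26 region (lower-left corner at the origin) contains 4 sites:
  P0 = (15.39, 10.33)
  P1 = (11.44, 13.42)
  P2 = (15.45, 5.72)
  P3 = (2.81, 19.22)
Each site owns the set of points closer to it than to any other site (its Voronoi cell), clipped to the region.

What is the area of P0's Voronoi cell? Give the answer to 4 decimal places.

1. box [0,23]×[0,26]: [(0, 0) (23, 0) (23, 26) (0, 26)]
2. ⊥bis P0·P1 via (13.415,11.875): [(4.1254, 0) (23, 0) (23, 24.1277)]  |A|=227.6995
3. ⊥bis P0·P2 via (15.42,8.025): [(10.3516, 7.959) (23, 8.1237) (23, 24.1277)]  |A|=101.2124
4. ⊥bis P0·P3 via (9.1,14.775): [(10.3516, 7.959) (23, 8.1237) (23, 24.1277)]  |A|=101.2124
5. canonical 3-gon: [(10.3516, 7.959) (23, 8.1237) (23, 24.1277)]
6. shoelace: 101.2124

Area of P0's cell: 101.2124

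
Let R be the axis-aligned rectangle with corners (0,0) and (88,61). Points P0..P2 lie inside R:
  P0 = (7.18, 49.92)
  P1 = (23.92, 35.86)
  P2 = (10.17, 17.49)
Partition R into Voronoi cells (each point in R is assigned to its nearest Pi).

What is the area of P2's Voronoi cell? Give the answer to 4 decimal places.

1. box [0,88]×[0,61]: [(0, 0) (88, 0) (88, 61) (0, 61)]
2. ⊥bis P2·P0 via (8.675,33.705): [(0, 32.9052) (0, 0) (88, 0) (88, 41.0187)]  |A|=3252.6485
3. ⊥bis P2·P1 via (17.045,26.675): [(7.765, 33.6211) (0, 32.9052) (0, 0) (52.6828, 0)]  |A|=1013.3814
4. canonical 4-gon: [(7.765, 33.6211) (0, 32.9052) (0, 0) (52.6828, 0)]
5. shoelace: 1013.3814

Area of P2's cell: 1013.3814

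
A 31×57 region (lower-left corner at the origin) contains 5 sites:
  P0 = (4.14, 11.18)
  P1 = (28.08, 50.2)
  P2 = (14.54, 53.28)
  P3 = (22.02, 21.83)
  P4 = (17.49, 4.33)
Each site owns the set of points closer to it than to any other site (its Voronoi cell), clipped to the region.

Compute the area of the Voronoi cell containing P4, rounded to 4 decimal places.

Area of P4's cell: 260.2108

1. box [0,31]×[0,57]: [(0, 0) (31, 0) (31, 57) (0, 57)]
2. ⊥bis P4·P0 via (10.815,7.755): [(6.8358, 0) (31, 0) (31, 47.0936)]  |A|=568.9892
3. ⊥bis P4·P1 via (22.785,27.265): [(21.0333, 27.6694) (6.8358, 0) (31, 0) (31, 25.3684)]  |A|=460.7243
4. ⊥bis P4·P2 via (16.015,28.805): [(21.0333, 27.6694) (6.8358, 0) (31, 0) (31, 25.3684)]  |A|=460.7243
5. ⊥bis P4·P3 via (19.755,13.08): [(14.2751, 14.4985) (6.8358, 0) (31, 0) (31, 10.1692)]  |A|=260.2108
6. canonical 4-gon: [(14.2751, 14.4985) (6.8358, 0) (31, 0) (31, 10.1692)]
7. shoelace: 260.2108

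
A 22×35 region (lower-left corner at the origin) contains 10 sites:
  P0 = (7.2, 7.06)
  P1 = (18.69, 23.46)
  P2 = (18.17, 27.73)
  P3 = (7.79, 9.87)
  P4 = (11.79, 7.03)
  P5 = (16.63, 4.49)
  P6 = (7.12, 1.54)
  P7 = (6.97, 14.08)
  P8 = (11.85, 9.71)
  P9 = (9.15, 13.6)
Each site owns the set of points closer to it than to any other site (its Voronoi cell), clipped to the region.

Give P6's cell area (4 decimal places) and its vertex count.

1. box [0,22]×[0,35]: [(0, 0) (22, 0) (22, 35) (0, 35)]
2. ⊥bis P6·P0 via (7.16,4.3): [(0, 4.4038) (0, 0) (22, 0) (22, 4.0849)]  |A|=93.3757
3. ⊥bis P6·P1 via (12.905,12.5): [(0, 4.4038) (0, 0) (22, 0) (22, 4.0849)]  |A|=93.3757
4. ⊥bis P6·P2 via (12.645,14.635): [(0, 4.4038) (0, 0) (22, 0) (22, 4.0849)]  |A|=93.3757
5. ⊥bis P6·P3 via (7.455,5.705): [(0, 4.4038) (0, 0) (22, 0) (22, 4.0849)]  |A|=93.3757
6. ⊥bis P6·P4 via (9.455,4.285): [(9.4768, 4.2664) (0, 4.4038) (0, 0) (14.4924, 0)]  |A|=51.7822
7. ⊥bis P6·P5 via (11.875,3.015): [(12.2073, 1.9438) (9.4768, 4.2664) (0, 4.4038) (0, 0) (12.8103, 0)]  |A|=50.1474
8. ⊥bis P6·P7 via (7.045,7.81): [(12.2073, 1.9438) (9.4768, 4.2664) (0, 4.4038) (0, 0) (12.8103, 0)]  |A|=50.1474
9. ⊥bis P6·P8 via (9.485,5.625): [(12.2073, 1.9438) (9.4768, 4.2664) (0, 4.4038) (0, 0) (12.8103, 0)]  |A|=50.1474
10. ⊥bis P6·P9 via (8.135,7.57): [(12.2073, 1.9438) (9.4768, 4.2664) (0, 4.4038) (0, 0) (12.8103, 0)]  |A|=50.1474
11. canonical 5-gon: [(12.2073, 1.9438) (9.4768, 4.2664) (0, 4.4038) (0, 0) (12.8103, 0)]
12. shoelace: 50.1474

Area of P6's cell: 50.1474 (5 vertices)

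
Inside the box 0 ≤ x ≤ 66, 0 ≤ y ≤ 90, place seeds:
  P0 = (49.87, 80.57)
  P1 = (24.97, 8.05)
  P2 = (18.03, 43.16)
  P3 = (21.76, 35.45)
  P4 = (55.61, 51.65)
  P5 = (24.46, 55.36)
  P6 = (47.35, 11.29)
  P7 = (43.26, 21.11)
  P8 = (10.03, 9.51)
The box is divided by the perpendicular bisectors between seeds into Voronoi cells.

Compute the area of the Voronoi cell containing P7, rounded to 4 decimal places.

1. box [0,66]×[0,90]: [(0, 0) (66, 0) (66, 90) (0, 90)]
2. ⊥bis P7·P0 via (46.565,50.84): [(0, 56.0165) (0, 0) (66, 0) (66, 48.6795)]  |A|=3454.9669
3. ⊥bis P7·P1 via (34.115,14.58): [(4.9176, 55.4698) (44.5259, 0) (66, 0) (66, 48.6795)]  |A|=2082.3134
4. ⊥bis P7·P2 via (30.645,32.135): [(46.9546, 50.7967) (25.656, 26.4265) (44.5259, 0) (66, 0) (66, 48.6795)]  |A|=1520.3228
5. ⊥bis P7·P3 via (32.51,28.28): [(47.4885, 50.7373) (28.5606, 22.3587) (44.5259, 0) (66, 0) (66, 48.6795)]  |A|=1433.4721
6. ⊥bis P7·P4 via (49.435,36.38): [(40.3602, 40.0498) (28.5606, 22.3587) (44.5259, 0) (66, 0) (66, 29.6813)]  |A|=1083.6613
7. ⊥bis P7·P5 via (33.86,38.235): [(40.3602, 40.0498) (28.5606, 22.3587) (44.5259, 0) (66, 0) (66, 29.6813)]  |A|=1083.6613
8. ⊥bis P7·P6 via (45.305,16.2): [(40.3602, 40.0498) (28.5606, 22.3587) (35.7885, 12.2364) (66, 24.8194) (66, 29.6813)]  |A|=577.3621
9. ⊥bis P7·P8 via (26.645,15.31): [(40.3602, 40.0498) (28.5606, 22.3587) (35.7885, 12.2364) (66, 24.8194) (66, 29.6813)]  |A|=577.3621
10. canonical 5-gon: [(40.3602, 40.0498) (28.5606, 22.3587) (35.7885, 12.2364) (66, 24.8194) (66, 29.6813)]
11. shoelace: 577.3621

Area of P7's cell: 577.3621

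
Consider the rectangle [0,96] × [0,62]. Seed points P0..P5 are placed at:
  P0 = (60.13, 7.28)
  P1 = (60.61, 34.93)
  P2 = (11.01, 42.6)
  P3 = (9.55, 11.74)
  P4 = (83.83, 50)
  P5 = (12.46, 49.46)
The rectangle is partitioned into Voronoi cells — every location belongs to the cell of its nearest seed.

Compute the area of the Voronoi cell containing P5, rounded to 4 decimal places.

1. box [0,96]×[0,62]: [(0, 0) (96, 0) (96, 62) (0, 62)]
2. ⊥bis P5·P0 via (36.295,28.37): [(0, 0) (11.1923, 0) (66.0519, 62) (0, 62)]  |A|=2394.5709
3. ⊥bis P5·P1 via (36.535,42.195): [(0, 0) (11.1923, 0) (30.3281, 21.6265) (42.5115, 62) (0, 62)]  |A|=1919.3654
4. ⊥bis P5·P2 via (11.735,46.03): [(0, 48.5104) (36.1359, 40.8724) (42.5115, 62) (0, 62)]  |A|=692.8117
5. ⊥bis P5·P3 via (11.005,30.6): [(0, 48.5104) (36.1359, 40.8724) (42.5115, 62) (0, 62)]  |A|=692.8117
6. ⊥bis P5·P4 via (48.145,49.73): [(0, 48.5104) (36.1359, 40.8724) (42.5115, 62) (0, 62)]  |A|=692.8117
7. canonical 4-gon: [(0, 48.5104) (36.1359, 40.8724) (42.5115, 62) (0, 62)]
8. shoelace: 692.8117

Area of P5's cell: 692.8117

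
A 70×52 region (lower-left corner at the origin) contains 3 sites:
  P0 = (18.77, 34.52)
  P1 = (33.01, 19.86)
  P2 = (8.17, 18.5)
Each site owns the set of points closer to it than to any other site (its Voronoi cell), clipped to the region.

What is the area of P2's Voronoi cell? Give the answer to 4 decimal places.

1. box [0,70]×[0,52]: [(0, 0) (70, 0) (70, 52) (0, 52)]
2. ⊥bis P2·P0 via (13.47,26.51): [(0, 35.4227) (0, 0) (53.5351, 0)]  |A|=948.18
3. ⊥bis P2·P1 via (20.59,19.18): [(20.4412, 21.8973) (0, 35.4227) (0, 0) (21.6401, 0)]  |A|=598.9724
4. canonical 4-gon: [(20.4412, 21.8973) (0, 35.4227) (0, 0) (21.6401, 0)]
5. shoelace: 598.9724

Area of P2's cell: 598.9724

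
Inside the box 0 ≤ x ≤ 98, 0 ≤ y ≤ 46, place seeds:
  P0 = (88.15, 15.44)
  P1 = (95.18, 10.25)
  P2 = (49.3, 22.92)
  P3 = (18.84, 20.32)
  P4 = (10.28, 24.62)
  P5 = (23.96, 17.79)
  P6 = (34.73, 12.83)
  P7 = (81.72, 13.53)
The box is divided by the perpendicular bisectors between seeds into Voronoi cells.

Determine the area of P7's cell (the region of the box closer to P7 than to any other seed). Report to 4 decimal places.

1. box [0,98]×[0,46]: [(0, 0) (98, 0) (98, 46) (0, 46)]
2. ⊥bis P7·P0 via (84.935,14.485): [(0, 0) (89.2377, 0) (75.5736, 46) (0, 46)]  |A|=3790.6604
3. ⊥bis P7·P1 via (88.45,11.89): [(0, 0) (85.5526, 0) (87.2133, 6.8151) (75.5736, 46) (0, 46)]  |A|=3778.1033
4. ⊥bis P7·P2 via (65.51,18.225): [(60.2314, 0) (85.5526, 0) (87.2133, 6.8151) (75.5736, 46) (73.5546, 46)]  |A|=701.0247
5. ⊥bis P7·P3 via (50.28,16.925): [(60.2314, 0) (85.5526, 0) (87.2133, 6.8151) (75.5736, 46) (73.5546, 46)]  |A|=701.0247
6. ⊥bis P7·P4 via (46,19.075): [(60.2314, 0) (85.5526, 0) (87.2133, 6.8151) (75.5736, 46) (73.5546, 46)]  |A|=701.0247
7. ⊥bis P7·P5 via (52.84,15.66): [(60.2314, 0) (85.5526, 0) (87.2133, 6.8151) (75.5736, 46) (73.5546, 46)]  |A|=701.0247
8. ⊥bis P7·P6 via (58.225,13.18): [(60.2314, 0) (85.5526, 0) (87.2133, 6.8151) (75.5736, 46) (73.5546, 46)]  |A|=701.0247
9. canonical 5-gon: [(60.2314, 0) (85.5526, 0) (87.2133, 6.8151) (75.5736, 46) (73.5546, 46)]
10. shoelace: 701.0247

Area of P7's cell: 701.0247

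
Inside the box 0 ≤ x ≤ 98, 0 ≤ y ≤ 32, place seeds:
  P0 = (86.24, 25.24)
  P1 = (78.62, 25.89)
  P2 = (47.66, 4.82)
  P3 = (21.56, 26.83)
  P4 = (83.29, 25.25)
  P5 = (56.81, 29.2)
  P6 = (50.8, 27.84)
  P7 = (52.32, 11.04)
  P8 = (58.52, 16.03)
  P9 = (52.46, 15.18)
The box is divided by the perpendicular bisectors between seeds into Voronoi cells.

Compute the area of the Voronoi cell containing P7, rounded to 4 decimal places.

Area of P7's cell: 122.1141

1. box [0,98]×[0,32]: [(0, 0) (98, 0) (98, 32) (0, 32)]
2. ⊥bis P7·P0 via (69.28,18.14): [(0, 0) (76.874, 0) (63.4778, 32) (0, 32)]  |A|=2245.6279
3. ⊥bis P7·P1 via (65.47,18.465): [(0, 0) (75.8961, 0) (57.8276, 32) (0, 32)]  |A|=2139.5787
4. ⊥bis P7·P2 via (49.99,7.93): [(60.5747, 0) (75.8961, 0) (57.8276, 32) (17.8622, 32)]  |A|=884.5881
5. ⊥bis P7·P3 via (36.94,18.935): [(36.4847, 18.0481) (60.5747, 0) (75.8961, 0) (57.8276, 32) (43.6466, 32)]  |A|=704.7174
6. ⊥bis P7·P4 via (67.805,18.145): [(36.4847, 18.0481) (60.5747, 0) (75.8961, 0) (57.8276, 32) (43.6466, 32)]  |A|=704.7174
7. ⊥bis P7·P5 via (54.565,20.12): [(39.4648, 23.8535) (36.4847, 18.0481) (60.5747, 0) (75.8961, 0) (66.1533, 17.2548)]  |A|=477.6604
8. ⊥bis P7·P6 via (51.56,19.44): [(55.7734, 19.8212) (36.4998, 18.0774) (36.4847, 18.0481) (60.5747, 0) (75.8961, 0) (66.1533, 17.2548)]  |A|=424.5826
9. ⊥bis P7·P8 via (55.42,13.535): [(50.728, 19.3647) (36.4998, 18.0774) (36.4847, 18.0481) (60.5747, 0) (66.3135, 0)]  |A|=200.1549
10. ⊥bis P7·P9 via (52.39,13.11): [(55.8564, 12.9928) (42.6356, 13.4399) (60.5747, 0) (66.3135, 0)]  |A|=122.1141
11. canonical 4-gon: [(55.8564, 12.9928) (42.6356, 13.4399) (60.5747, 0) (66.3135, 0)]
12. shoelace: 122.1141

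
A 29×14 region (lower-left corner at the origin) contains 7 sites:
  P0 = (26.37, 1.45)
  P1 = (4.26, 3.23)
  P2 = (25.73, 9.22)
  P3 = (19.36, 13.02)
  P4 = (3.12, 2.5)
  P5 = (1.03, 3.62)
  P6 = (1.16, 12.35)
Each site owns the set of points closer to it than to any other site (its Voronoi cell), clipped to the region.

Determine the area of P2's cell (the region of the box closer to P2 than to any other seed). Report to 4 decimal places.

Area of P2's cell: 65.1780

1. box [0,29]×[0,14]: [(0, 0) (29, 0) (29, 14) (0, 14)]
2. ⊥bis P2·P0 via (26.05,5.335): [(0, 3.1893) (29, 5.578) (29, 14) (0, 14)]  |A|=278.8742
3. ⊥bis P2·P1 via (14.995,6.225): [(15.4861, 4.4649) (29, 5.578) (29, 14) (12.8258, 14)]  |A|=134.0187
4. ⊥bis P2·P3 via (22.545,11.12): [(18.7345, 4.7324) (29, 5.578) (29, 14) (24.2631, 14)]  |A|=65.178
5. ⊥bis P2·P4 via (14.425,5.86): [(18.7345, 4.7324) (29, 5.578) (29, 14) (24.2631, 14)]  |A|=65.178
6. ⊥bis P2·P5 via (13.38,6.42): [(18.7345, 4.7324) (29, 5.578) (29, 14) (24.2631, 14)]  |A|=65.178
7. ⊥bis P2·P6 via (13.445,10.785): [(18.7345, 4.7324) (29, 5.578) (29, 14) (24.2631, 14)]  |A|=65.178
8. canonical 4-gon: [(18.7345, 4.7324) (29, 5.578) (29, 14) (24.2631, 14)]
9. shoelace: 65.178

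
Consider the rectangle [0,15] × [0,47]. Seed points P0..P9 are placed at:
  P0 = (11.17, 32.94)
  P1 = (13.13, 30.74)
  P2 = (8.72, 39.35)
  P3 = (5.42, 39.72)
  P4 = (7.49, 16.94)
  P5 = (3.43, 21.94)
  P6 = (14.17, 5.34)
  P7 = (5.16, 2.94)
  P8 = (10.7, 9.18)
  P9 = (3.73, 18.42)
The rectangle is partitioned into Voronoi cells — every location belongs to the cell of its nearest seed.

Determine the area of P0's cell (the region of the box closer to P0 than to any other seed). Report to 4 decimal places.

1. box [0,15]×[0,47]: [(0, 0) (15, 0) (15, 47) (0, 47)]
2. ⊥bis P0·P1 via (12.15,31.84): [(0, 21.0155) (15, 34.3791) (15, 47) (0, 47)]  |A|=289.5409
3. ⊥bis P0·P2 via (9.945,36.145): [(0, 32.3439) (0, 21.0155) (15, 34.3791) (15, 38.0771)]  |A|=112.6982
4. ⊥bis P0·P3 via (8.295,36.33): [(6.5442, 34.8452) (0, 29.2952) (0, 21.0155) (15, 34.3791) (15, 38.0771)]  |A|=102.7225
5. ⊥bis P0·P4 via (9.33,24.94): [(6.5442, 34.8452) (0, 29.2952) (0, 27.0859) (5.4156, 25.8403) (15, 34.3791) (15, 38.0771)]  |A|=86.2848
6. ⊥bis P0·P5 via (7.3,27.44): [(6.5442, 34.8452) (2.1147, 31.0886) (7.2504, 27.4749) (15, 34.3791) (15, 38.0771)]  |A|=64.2808
7. ⊥bis P0·P6 via (12.67,19.14): [(6.5442, 34.8452) (2.1147, 31.0886) (7.2504, 27.4749) (15, 34.3791) (15, 38.0771)]  |A|=64.2808
8. ⊥bis P0·P7 via (8.165,17.94): [(6.5442, 34.8452) (2.1147, 31.0886) (7.2504, 27.4749) (15, 34.3791) (15, 38.0771)]  |A|=64.2808
9. ⊥bis P0·P8 via (10.935,21.06): [(6.5442, 34.8452) (2.1147, 31.0886) (7.2504, 27.4749) (15, 34.3791) (15, 38.0771)]  |A|=64.2808
10. ⊥bis P0·P9 via (7.45,25.68): [(6.5442, 34.8452) (2.1147, 31.0886) (7.2504, 27.4749) (15, 34.3791) (15, 38.0771)]  |A|=64.2808
11. canonical 5-gon: [(6.5442, 34.8452) (2.1147, 31.0886) (7.2504, 27.4749) (15, 34.3791) (15, 38.0771)]
12. shoelace: 64.2808

Area of P0's cell: 64.2808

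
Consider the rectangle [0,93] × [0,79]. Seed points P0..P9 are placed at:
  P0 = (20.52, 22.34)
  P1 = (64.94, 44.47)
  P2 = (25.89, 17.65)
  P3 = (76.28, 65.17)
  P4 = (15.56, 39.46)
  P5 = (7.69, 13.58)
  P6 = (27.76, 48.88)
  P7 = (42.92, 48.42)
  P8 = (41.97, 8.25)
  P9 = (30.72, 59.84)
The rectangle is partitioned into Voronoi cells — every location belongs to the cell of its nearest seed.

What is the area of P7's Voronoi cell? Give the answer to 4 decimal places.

Area of P7's cell: 621.8563

1. box [0,93]×[0,79]: [(0, 0) (93, 0) (93, 79) (0, 79)]
2. ⊥bis P7·P0 via (31.72,35.38): [(0, 62.6242) (72.9124, 0) (93, 0) (93, 79) (0, 79)]  |A|=5063.9598
3. ⊥bis P7·P1 via (53.93,46.445): [(0, 62.6242) (49.245, 20.3278) (59.7698, 79) (0, 79)]  |A|=2156.6262
4. ⊥bis P7·P2 via (34.405,33.035): [(0, 62.6242) (34.5322, 32.9646) (49.9783, 24.4158) (59.7698, 79) (0, 79)]  |A|=2121.9204
5. ⊥bis P7·P3 via (59.6,56.795): [(0, 62.6242) (34.5322, 32.9646) (49.9783, 24.4158) (56.7904, 62.3907) (48.4509, 79) (0, 79)]  |A|=2027.9212
6. ⊥bis P7·P4 via (29.24,43.94): [(32.1698, 34.9937) (34.5322, 32.9646) (49.9783, 24.4158) (56.7904, 62.3907) (48.4509, 79) (17.7584, 79)]  |A|=1373.7777
7. ⊥bis P7·P5 via (25.305,31): [(32.1698, 34.9937) (34.5322, 32.9646) (49.9783, 24.4158) (56.7904, 62.3907) (48.4509, 79) (17.7584, 79)]  |A|=1373.7777
8. ⊥bis P7·P6 via (35.34,48.65): [(34.8586, 32.784) (49.9783, 24.4158) (56.7904, 62.3907) (48.4509, 79) (36.2609, 79)]  |A|=902.8635
9. ⊥bis P7·P8 via (42.445,28.335): [(34.8586, 32.784) (42.9172, 28.3238) (50.6466, 28.141) (56.7904, 62.3907) (48.4509, 79) (36.2609, 79)]  |A|=888.4053
10. ⊥bis P7·P9 via (36.82,54.13): [(35.4623, 52.6795) (34.8586, 32.784) (42.9172, 28.3238) (50.6466, 28.141) (56.7904, 62.3907) (52.5179, 70.9001)]  |A|=621.8563
11. canonical 6-gon: [(35.4623, 52.6795) (34.8586, 32.784) (42.9172, 28.3238) (50.6466, 28.141) (56.7904, 62.3907) (52.5179, 70.9001)]
12. shoelace: 621.8563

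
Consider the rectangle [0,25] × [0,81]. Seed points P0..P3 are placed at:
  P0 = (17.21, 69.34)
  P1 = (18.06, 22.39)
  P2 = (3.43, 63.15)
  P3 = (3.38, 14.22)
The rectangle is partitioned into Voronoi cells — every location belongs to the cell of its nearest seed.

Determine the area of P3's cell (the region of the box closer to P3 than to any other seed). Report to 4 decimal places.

1. box [0,25]×[0,81]: [(0, 0) (25, 0) (25, 81) (0, 81)]
2. ⊥bis P3·P0 via (10.295,41.78): [(0, 44.3631) (0, 0) (25, 0) (25, 38.0904)]  |A|=1030.6687
3. ⊥bis P3·P1 via (10.72,18.305): [(0, 37.5669) (0, 0) (20.9075, 0)]  |A|=392.714
4. ⊥bis P3·P2 via (3.405,38.685): [(0, 37.5669) (0, 0) (20.9075, 0)]  |A|=392.714
5. canonical 3-gon: [(0, 37.5669) (0, 0) (20.9075, 0)]
6. shoelace: 392.714

Area of P3's cell: 392.7140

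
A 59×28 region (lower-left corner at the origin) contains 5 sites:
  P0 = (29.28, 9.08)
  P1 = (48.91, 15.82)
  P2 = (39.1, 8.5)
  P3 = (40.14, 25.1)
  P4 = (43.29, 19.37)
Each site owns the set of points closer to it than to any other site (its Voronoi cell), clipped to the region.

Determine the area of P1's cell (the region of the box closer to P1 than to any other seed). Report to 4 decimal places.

Area of P1's cell: 305.9943

1. box [0,59]×[0,28]: [(0, 0) (59, 0) (59, 28) (0, 28)]
2. ⊥bis P1·P0 via (39.095,12.45): [(43.3697, 0) (59, 0) (59, 28) (33.7559, 28)]  |A|=572.2415
3. ⊥bis P1·P2 via (44.005,12.16): [(35.0944, 24.1017) (53.0785, 0) (59, 0) (59, 28) (33.7559, 28)]  |A|=455.2423
4. ⊥bis P1·P3 via (44.525,20.46): [(40.588, 16.7394) (53.0785, 0) (59, 0) (59, 28) (52.5035, 28)]  |A|=343.9066
5. ⊥bis P1·P4 via (46.1,17.595): [(43.2803, 13.1312) (53.0785, 0) (59, 0) (59, 28) (52.6726, 28)]  |A|=305.9943
6. canonical 5-gon: [(43.2803, 13.1312) (53.0785, 0) (59, 0) (59, 28) (52.6726, 28)]
7. shoelace: 305.9943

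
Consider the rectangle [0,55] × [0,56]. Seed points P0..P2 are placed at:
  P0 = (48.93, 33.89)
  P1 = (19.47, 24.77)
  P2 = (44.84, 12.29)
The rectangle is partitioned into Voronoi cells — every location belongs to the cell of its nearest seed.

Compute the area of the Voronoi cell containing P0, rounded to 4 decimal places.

Area of P0's cell: 783.2041

1. box [0,55]×[0,56]: [(0, 0) (55, 0) (55, 56) (0, 56)]
2. ⊥bis P0·P1 via (34.2,29.33): [(43.2798, 0) (55, 0) (55, 56) (25.9437, 56)]  |A|=1141.7431
3. ⊥bis P0·P2 via (46.885,23.09): [(35.4621, 25.2529) (55, 21.5534) (55, 56) (25.9437, 56)]  |A|=783.2041
4. canonical 4-gon: [(35.4621, 25.2529) (55, 21.5534) (55, 56) (25.9437, 56)]
5. shoelace: 783.2041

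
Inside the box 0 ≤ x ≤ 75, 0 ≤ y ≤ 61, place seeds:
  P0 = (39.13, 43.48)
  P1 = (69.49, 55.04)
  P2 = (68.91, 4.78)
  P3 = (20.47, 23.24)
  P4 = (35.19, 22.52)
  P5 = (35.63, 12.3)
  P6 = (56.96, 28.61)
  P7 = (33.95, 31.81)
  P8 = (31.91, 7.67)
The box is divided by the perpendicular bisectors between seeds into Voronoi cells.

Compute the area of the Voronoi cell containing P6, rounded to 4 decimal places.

1. box [0,75]×[0,61]: [(0, 0) (75, 0) (75, 61) (0, 61)]
2. ⊥bis P6·P0 via (48.045,36.045): [(17.9839, 0) (75, 0) (75, 61) (68.8572, 61)]  |A|=1926.3472
3. ⊥bis P6·P1 via (63.225,41.825): [(55.8008, 45.3447) (17.9839, 0) (75, 0) (75, 36.2427)]  |A|=1640.6029
4. ⊥bis P6·P2 via (62.935,16.695): [(55.8008, 45.3447) (17.9839, 0) (29.6428, 0) (75, 22.7452) (75, 36.2427)]  |A|=1124.7731
5. ⊥bis P6·P3 via (38.715,25.925): [(55.8008, 45.3447) (38.8485, 25.0179) (41.6445, 6.0185) (75, 22.7452) (75, 36.2427)]  |A|=856.5066
6. ⊥bis P6·P4 via (46.075,25.565): [(55.8008, 45.3447) (44.3745, 31.6438) (50.3252, 10.3716) (75, 22.7452) (75, 36.2427)]  |A|=689.4668
7. ⊥bis P6·P5 via (46.295,20.455): [(55.8008, 45.3447) (44.3745, 31.6438) (48.2022, 17.9607) (52.9853, 11.7055) (75, 22.7452) (75, 36.2427)]  |A|=677.9571
8. ⊥bis P6·P7 via (45.455,30.21): [(55.8008, 45.3447) (45.9105, 33.4857) (45.2294, 28.5878) (48.2022, 17.9607) (52.9853, 11.7055) (75, 22.7452) (75, 36.2427)]  |A|=674.8226
9. ⊥bis P6·P8 via (44.435,18.14): [(55.8008, 45.3447) (45.9105, 33.4857) (45.2294, 28.5878) (48.2022, 17.9607) (52.9853, 11.7055) (75, 22.7452) (75, 36.2427)]  |A|=674.8226
10. canonical 7-gon: [(55.8008, 45.3447) (45.9105, 33.4857) (45.2294, 28.5878) (48.2022, 17.9607) (52.9853, 11.7055) (75, 22.7452) (75, 36.2427)]
11. shoelace: 674.8226

Area of P6's cell: 674.8226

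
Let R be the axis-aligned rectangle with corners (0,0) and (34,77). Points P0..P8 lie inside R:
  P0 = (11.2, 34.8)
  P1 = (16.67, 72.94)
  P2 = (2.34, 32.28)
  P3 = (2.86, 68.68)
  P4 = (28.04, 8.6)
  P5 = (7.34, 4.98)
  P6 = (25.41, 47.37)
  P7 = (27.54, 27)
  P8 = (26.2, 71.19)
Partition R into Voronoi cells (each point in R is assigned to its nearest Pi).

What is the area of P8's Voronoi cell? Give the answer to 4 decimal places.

Area of P8's cell: 235.7933

1. box [0,34]×[0,77]: [(0, 0) (34, 0) (34, 77) (0, 77)]
2. ⊥bis P8·P0 via (18.7,52.995): [(0, 60.7032) (34, 46.6883) (34, 77) (0, 77)]  |A|=792.3448
3. ⊥bis P8·P1 via (21.435,72.065): [(17.9871, 53.2888) (34, 46.6883) (34, 77) (22.3412, 77)]  |A|=380.9102
4. ⊥bis P8·P2 via (14.27,51.735): [(17.9871, 53.2888) (34, 46.6883) (34, 77) (22.3412, 77)]  |A|=380.9102
5. ⊥bis P8·P3 via (14.53,69.935): [(17.9871, 53.2888) (34, 46.6883) (34, 77) (22.3412, 77)]  |A|=380.9102
6. ⊥bis P8·P4 via (27.12,39.895): [(17.9871, 53.2888) (34, 46.6883) (34, 77) (22.3412, 77)]  |A|=380.9102
7. ⊥bis P8·P5 via (16.77,38.085): [(17.9871, 53.2888) (34, 46.6883) (34, 77) (22.3412, 77)]  |A|=380.9102
8. ⊥bis P8·P6 via (25.805,59.28): [(19.1279, 59.5014) (34, 59.0082) (34, 77) (22.3412, 77)]  |A|=235.7933
9. ⊥bis P8·P7 via (26.87,49.095): [(19.1279, 59.5014) (34, 59.0082) (34, 77) (22.3412, 77)]  |A|=235.7933
10. canonical 4-gon: [(19.1279, 59.5014) (34, 59.0082) (34, 77) (22.3412, 77)]
11. shoelace: 235.7933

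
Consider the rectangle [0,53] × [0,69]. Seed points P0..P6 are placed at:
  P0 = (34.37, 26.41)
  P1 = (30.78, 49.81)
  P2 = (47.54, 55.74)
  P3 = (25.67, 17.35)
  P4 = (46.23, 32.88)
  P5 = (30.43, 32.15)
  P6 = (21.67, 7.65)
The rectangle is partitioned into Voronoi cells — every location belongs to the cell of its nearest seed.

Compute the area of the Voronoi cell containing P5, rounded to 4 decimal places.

Area of P5's cell: 449.3526

1. box [0,53]×[0,69]: [(0, 0) (53, 0) (53, 69) (0, 69)]
2. ⊥bis P5·P0 via (32.4,29.28): [(0, 7.0403) (53, 43.4201) (53, 69) (0, 69)]  |A|=2319.8008
3. ⊥bis P5·P1 via (30.605,40.98): [(0, 41.5866) (0, 7.0403) (48.9165, 40.6171)]  |A|=844.9409
4. ⊥bis P5·P2 via (38.985,43.945): [(43.4232, 40.726) (0, 41.5866) (0, 7.0403) (46.1713, 38.7327)]  |A|=839.6159
5. ⊥bis P5·P3 via (28.05,24.75): [(43.4232, 40.726) (0, 41.5866) (0, 33.7715) (26.5182, 25.2427) (46.1713, 38.7327)]  |A|=485.1842
6. ⊥bis P5·P4 via (38.33,32.515): [(37.9456, 40.8345) (0, 41.5866) (0, 33.7715) (26.5182, 25.2427) (38.2926, 33.3247)]  |A|=449.3526
7. ⊥bis P5·P6 via (26.05,19.9): [(37.9456, 40.8345) (0, 41.5866) (0, 33.7715) (26.5182, 25.2427) (38.2926, 33.3247)]  |A|=449.3526
8. canonical 5-gon: [(37.9456, 40.8345) (0, 41.5866) (0, 33.7715) (26.5182, 25.2427) (38.2926, 33.3247)]
9. shoelace: 449.3526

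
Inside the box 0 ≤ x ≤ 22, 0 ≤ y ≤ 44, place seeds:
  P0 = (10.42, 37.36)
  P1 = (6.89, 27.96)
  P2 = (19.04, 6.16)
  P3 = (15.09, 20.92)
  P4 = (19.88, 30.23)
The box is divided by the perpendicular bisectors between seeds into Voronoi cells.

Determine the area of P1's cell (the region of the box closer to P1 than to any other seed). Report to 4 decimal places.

Area of P1's cell: 186.8427

1. box [0,22]×[0,44]: [(0, 0) (22, 0) (22, 44) (0, 44)]
2. ⊥bis P1·P0 via (8.655,32.66): [(0, 35.9102) (0, 0) (22, 0) (22, 27.6485)]  |A|=699.1463
3. ⊥bis P1·P2 via (12.965,17.06): [(0, 35.9102) (0, 9.8341) (22, 22.0956) (22, 27.6485)]  |A|=347.9201
4. ⊥bis P1·P3 via (10.99,24.44): [(15.7573, 29.9929) (0, 35.9102) (0, 11.6391)]  |A|=191.2237
5. ⊥bis P1·P4 via (13.385,29.095): [(13.6558, 27.5451) (13.0505, 31.0094) (0, 35.9102) (0, 11.6391)]  |A|=186.8427
6. canonical 4-gon: [(13.6558, 27.5451) (13.0505, 31.0094) (0, 35.9102) (0, 11.6391)]
7. shoelace: 186.8427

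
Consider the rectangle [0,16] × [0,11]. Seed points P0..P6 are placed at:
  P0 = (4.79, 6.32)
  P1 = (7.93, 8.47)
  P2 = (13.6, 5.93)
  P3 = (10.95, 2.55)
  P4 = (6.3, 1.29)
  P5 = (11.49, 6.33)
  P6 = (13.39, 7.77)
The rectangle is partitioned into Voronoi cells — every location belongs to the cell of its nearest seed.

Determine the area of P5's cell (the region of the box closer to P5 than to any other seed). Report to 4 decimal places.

1. box [0,16]×[0,11]: [(0, 0) (16, 0) (16, 11) (0, 11)]
2. ⊥bis P5·P0 via (8.14,6.325): [(8.1494, 0) (16, 0) (16, 11) (8.133, 11)]  |A|=86.4465
3. ⊥bis P5·P1 via (9.71,7.4): [(8.1423, 4.792) (8.1494, 0) (16, 0) (16, 11) (11.874, 11)]  |A|=74.8344
4. ⊥bis P5·P2 via (12.545,6.13): [(8.1423, 4.792) (8.1494, 0) (11.3829, 0) (13.4682, 11) (11.874, 11)]  |A|=35.5156
5. ⊥bis P5·P3 via (11.22,4.44): [(8.1908, 4.8727) (12.1981, 4.3003) (13.4682, 11) (11.874, 11)]  |A|=18.6715
6. ⊥bis P5·P4 via (8.895,3.81): [(8.1908, 4.8727) (12.1981, 4.3003) (13.4682, 11) (11.874, 11)]  |A|=18.6715
7. ⊥bis P5·P6 via (12.44,7.05): [(10.8002, 9.2136) (8.1908, 4.8727) (12.1981, 4.3003) (12.6635, 6.7551)]  |A|=12.3037
8. canonical 4-gon: [(10.8002, 9.2136) (8.1908, 4.8727) (12.1981, 4.3003) (12.6635, 6.7551)]
9. shoelace: 12.3037

Area of P5's cell: 12.3037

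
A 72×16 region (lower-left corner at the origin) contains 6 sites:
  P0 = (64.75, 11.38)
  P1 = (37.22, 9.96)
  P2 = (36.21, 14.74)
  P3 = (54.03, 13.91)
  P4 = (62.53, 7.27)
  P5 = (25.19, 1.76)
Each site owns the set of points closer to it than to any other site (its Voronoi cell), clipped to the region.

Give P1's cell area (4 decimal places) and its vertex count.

1. box [0,72]×[0,16]: [(0, 0) (72, 0) (72, 16) (0, 16)]
2. ⊥bis P1·P0 via (50.985,10.67): [(0, 0) (51.5354, 0) (50.7101, 16) (0, 16)]  |A|=817.9635
3. ⊥bis P1·P2 via (36.715,12.35): [(0, 4.5922) (0, 0) (51.5354, 0) (50.7454, 15.3146)]  |A|=511.1387
4. ⊥bis P1·P3 via (45.625,11.935): [(45.1106, 14.124) (0, 4.5922) (0, 0) (48.4295, 0)]  |A|=445.5875
5. ⊥bis P1·P4 via (49.875,8.615): [(45.1106, 14.124) (0, 4.5922) (0, 0) (48.4295, 0)]  |A|=445.5875
6. ⊥bis P1·P5 via (31.205,5.86): [(45.1106, 14.124) (28.0318, 10.5153) (35.1993, 0) (48.4295, 0)]  |A|=196.1579
7. canonical 4-gon: [(45.1106, 14.124) (28.0318, 10.5153) (35.1993, 0) (48.4295, 0)]
8. shoelace: 196.1579

Area of P1's cell: 196.1579 (4 vertices)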